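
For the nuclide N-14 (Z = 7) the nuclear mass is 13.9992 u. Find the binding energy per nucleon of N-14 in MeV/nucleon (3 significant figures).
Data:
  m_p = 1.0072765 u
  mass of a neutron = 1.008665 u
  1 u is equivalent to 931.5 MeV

7.48 MeV/nucleon

Z = 7, so N = A − Z = 14 − 7 = 7.
Total constituent mass: 7 × 1.0072765 + 7 × 1.008665 = 14.1115905 u
Δm = 14.1115905 − 13.9992 = 0.1123905 u
E_B = 0.1123905 × 931.5 = 104.692 MeV
BE/A = 104.692 MeV / 14 = 7.478 MeV/nucleon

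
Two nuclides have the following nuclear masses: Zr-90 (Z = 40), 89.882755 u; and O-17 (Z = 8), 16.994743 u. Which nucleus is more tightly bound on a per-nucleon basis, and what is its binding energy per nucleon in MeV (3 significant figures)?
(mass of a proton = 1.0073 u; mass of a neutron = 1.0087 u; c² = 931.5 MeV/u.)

Zr-90; 8.74 MeV/nucleon

Zr-90: Σm = 40(1.0073) + 50(1.0087) = 90.7270 u; Δm = 0.844245 u; E_B = 786.41 MeV; E_B/A = 8.738 MeV
O-17: Σm = 8(1.0073) + 9(1.0087) = 17.1367 u; Δm = 0.141957 u; E_B = 132.23 MeV; E_B/A = 7.778 MeV
Zr-90 has the higher binding energy per nucleon, so it is the more tightly bound nucleus.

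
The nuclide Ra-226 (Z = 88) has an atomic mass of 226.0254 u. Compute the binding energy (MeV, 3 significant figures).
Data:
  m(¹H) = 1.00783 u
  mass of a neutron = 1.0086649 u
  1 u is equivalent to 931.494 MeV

Z = 88, so N = A − Z = 226 − 88 = 138.
Σm = 88·m(¹H) + 138·m_n = 88.68904 + 139.1957562 = 227.8847962 u
Δm = 227.8847962 − 226.0254 = 1.8593962 u
Converting to energy: 1.8593962 u × 931.494 MeV/u = 1732.02 MeV

1730 MeV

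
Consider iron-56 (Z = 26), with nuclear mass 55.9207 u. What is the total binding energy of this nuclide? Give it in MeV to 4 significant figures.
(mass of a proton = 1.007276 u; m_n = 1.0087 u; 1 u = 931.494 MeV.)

493.2 MeV

Mass of separated nucleons = 26(1.007276) + 30(1.0087) = 26.189176 + 30.2610 = 56.450176 u
Δm = 56.450176 − 55.9207 = 0.529476 u
Converting to energy: 0.529476 u × 931.494 MeV/u = 493.204 MeV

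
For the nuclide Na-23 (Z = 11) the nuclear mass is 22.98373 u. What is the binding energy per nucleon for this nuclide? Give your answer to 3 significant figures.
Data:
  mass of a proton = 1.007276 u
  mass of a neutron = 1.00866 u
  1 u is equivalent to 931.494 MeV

8.11 MeV/nucleon

Z = 11, so N = A − Z = 23 − 11 = 12.
Σm = 11·m_p + 12·m_n = 11.080036 + 12.10392 = 23.183956 u
Δm = 23.183956 − 22.98373 = 0.200226 u
Converting to energy: 0.200226 u × 931.494 MeV/u = 186.509 MeV
Dividing by A = 23 gives 8.109 MeV per nucleon.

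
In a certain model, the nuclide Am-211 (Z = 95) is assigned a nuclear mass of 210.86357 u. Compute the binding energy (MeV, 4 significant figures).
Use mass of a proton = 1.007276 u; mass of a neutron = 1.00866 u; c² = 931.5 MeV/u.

The nucleus contains 95 protons and 211 − 95 = 116 neutrons.
Σm = 95·m_p + 116·m_n = 95.691220 + 117.00456 = 212.695780 u
Mass defect Δm = 212.695780 − 210.86357 = 1.832210 u
E_B = 1.832210 × 931.5 = 1706.70 MeV

1707 MeV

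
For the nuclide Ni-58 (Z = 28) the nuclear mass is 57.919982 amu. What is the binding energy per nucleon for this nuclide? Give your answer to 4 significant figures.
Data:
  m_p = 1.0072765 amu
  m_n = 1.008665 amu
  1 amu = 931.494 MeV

The nucleus contains 28 protons and 58 − 28 = 30 neutrons.
Total constituent mass: 28 × 1.0072765 + 30 × 1.008665 = 58.4636920 amu
The mass defect is 58.4636920 − 57.919982 = 0.5437100 amu.
Converting to energy: 0.5437100 amu × 931.494 MeV/amu = 506.463 MeV
Per nucleon: 506.463 / 58 = 8.732 MeV

8.732 MeV/nucleon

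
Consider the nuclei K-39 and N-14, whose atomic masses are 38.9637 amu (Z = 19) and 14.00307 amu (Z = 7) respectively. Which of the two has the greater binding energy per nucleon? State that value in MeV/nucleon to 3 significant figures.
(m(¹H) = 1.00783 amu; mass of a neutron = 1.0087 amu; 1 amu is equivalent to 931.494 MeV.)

K-39; 8.58 MeV/nucleon

K-39: Σm = 19(1.00783) + 20(1.0087) = 39.32277 amu; Δm = 0.35907 amu; E_B = 334.47 MeV; E_B/A = 8.576 MeV
N-14: Σm = 7(1.00783) + 7(1.0087) = 14.11571 amu; Δm = 0.11264 amu; E_B = 104.923 MeV; E_B/A = 7.4945 MeV
K-39 has the higher binding energy per nucleon, so it is the more tightly bound nucleus.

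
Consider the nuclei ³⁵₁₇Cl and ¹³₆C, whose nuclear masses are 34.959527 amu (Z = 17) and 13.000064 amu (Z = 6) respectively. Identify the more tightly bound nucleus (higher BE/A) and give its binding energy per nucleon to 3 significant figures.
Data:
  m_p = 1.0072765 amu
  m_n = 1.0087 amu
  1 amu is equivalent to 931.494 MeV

³⁵₁₇Cl: Σm = 17(1.0072765) + 18(1.0087) = 35.2803005 amu; Δm = 0.3207735 amu; E_B = 298.80 MeV; E_B/A = 8.537 MeV
¹³₆C: Σm = 6(1.0072765) + 7(1.0087) = 13.1045590 amu; Δm = 0.1044950 amu; E_B = 97.336 MeV; E_B/A = 7.487 MeV
³⁵₁₇Cl has the higher binding energy per nucleon, so it is the more tightly bound nucleus.

³⁵₁₇Cl; 8.54 MeV/nucleon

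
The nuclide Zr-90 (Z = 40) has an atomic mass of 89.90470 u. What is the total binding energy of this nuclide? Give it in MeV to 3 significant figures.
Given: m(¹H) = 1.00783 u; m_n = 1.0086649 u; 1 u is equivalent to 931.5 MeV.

Mass of separated nucleons = 40(1.00783) + 50(1.0086649) = 40.31320 + 50.4332450 = 90.7464450 u
Δm = 90.7464450 − 89.90470 = 0.8417450 u
Converting to energy: 0.8417450 u × 931.5 MeV/u = 784.085 MeV

784 MeV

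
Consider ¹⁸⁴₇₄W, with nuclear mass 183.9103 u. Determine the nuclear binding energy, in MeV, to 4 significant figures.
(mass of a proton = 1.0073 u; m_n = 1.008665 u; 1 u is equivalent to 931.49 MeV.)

The nucleus contains 74 protons and 184 − 74 = 110 neutrons.
Mass of separated nucleons = 74(1.0073) + 110(1.008665) = 74.5402 + 110.953150 = 185.493350 u
Mass defect Δm = 185.493350 − 183.9103 = 1.583050 u
Converting to energy: 1.583050 u × 931.49 MeV/u = 1474.60 MeV

1475 MeV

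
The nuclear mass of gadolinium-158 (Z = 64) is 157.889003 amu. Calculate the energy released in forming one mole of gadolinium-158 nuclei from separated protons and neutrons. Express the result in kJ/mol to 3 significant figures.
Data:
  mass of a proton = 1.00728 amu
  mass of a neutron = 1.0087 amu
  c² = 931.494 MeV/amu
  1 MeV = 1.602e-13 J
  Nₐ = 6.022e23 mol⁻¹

1.25e+11 kJ/mol

Z = 64, so N = A − Z = 158 − 64 = 94.
Total constituent mass: 64 × 1.00728 + 94 × 1.0087 = 159.28372 amu
The mass defect is 159.28372 − 157.889003 = 1.394717 amu.
Converting to energy: 1.394717 amu × 931.494 MeV/amu = 1299.17 MeV
Per nucleus in joules: 1299.17 MeV × 1.602e-13 J/MeV = 2.0813e-10 J
Per mole: 2.0813e-10 J × 6.022e23 mol⁻¹ = 1.2534e+14 J/mol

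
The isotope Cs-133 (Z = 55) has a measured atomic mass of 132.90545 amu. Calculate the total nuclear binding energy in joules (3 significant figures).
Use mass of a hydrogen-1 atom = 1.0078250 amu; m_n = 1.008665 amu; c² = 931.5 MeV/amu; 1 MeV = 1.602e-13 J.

1.79e-10 J

Total constituent mass: 55 × 1.0078250 + 78 × 1.008665 = 134.1062450 amu
Mass defect Δm = 134.1062450 − 132.90545 = 1.2007950 amu
Binding energy = Δm·c² = 1.2007950 × 931.5 MeV/amu = 1118.54 MeV
In joules: 1118.54 MeV × 1.602e-13 J/MeV = 1.7919e-10 J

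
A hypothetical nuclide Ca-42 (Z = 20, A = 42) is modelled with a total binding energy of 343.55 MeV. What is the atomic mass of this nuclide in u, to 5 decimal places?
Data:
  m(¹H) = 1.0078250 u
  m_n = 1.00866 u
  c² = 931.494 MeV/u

41.97820 u

Mass defect = 343.55 MeV / (931.494 MeV/u) = 0.3688161 u
Constituent mass = 20(1.0078250) + 22(1.00866) = 42.3470200 u
Atomic mass = 42.3470200 − 0.3688161 = 41.9782039 u ≈ 41.97820 u (to 5 decimal places)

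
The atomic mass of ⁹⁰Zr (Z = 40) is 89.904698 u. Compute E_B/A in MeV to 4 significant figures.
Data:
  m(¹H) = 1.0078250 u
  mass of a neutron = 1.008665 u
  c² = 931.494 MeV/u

8.710 MeV/nucleon

Z = 40, so N = A − Z = 90 − 40 = 50.
Σm = 40·m(¹H) + 50·m_n = 40.3130000 + 50.433250 = 90.7462500 u
Δm = 90.7462500 − 89.904698 = 0.8415520 u
Binding energy = Δm·c² = 0.8415520 × 931.494 MeV/u = 783.901 MeV
Dividing by A = 90 gives 8.710 MeV per nucleon.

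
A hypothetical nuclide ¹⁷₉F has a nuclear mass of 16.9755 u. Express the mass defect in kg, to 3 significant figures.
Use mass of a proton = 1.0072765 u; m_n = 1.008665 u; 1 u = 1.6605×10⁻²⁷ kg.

Total constituent mass: 9 × 1.0072765 + 8 × 1.008665 = 17.1348085 u
Mass defect Δm = 17.1348085 − 16.9755 = 0.1593085 u
In SI units: 0.1593085 u × 1.6605×10⁻²⁷ kg/u = 2.6453e-28 kg

2.65e-28 kg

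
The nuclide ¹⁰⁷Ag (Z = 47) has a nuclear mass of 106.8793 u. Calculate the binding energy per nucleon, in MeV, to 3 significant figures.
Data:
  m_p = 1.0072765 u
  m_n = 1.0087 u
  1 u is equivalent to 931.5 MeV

8.57 MeV/nucleon

The nucleus contains 47 protons and 107 − 47 = 60 neutrons.
Σm = 47·m_p + 60·m_n = 47.3419955 + 60.5220 = 107.8639955 u
Δm = 107.8639955 − 106.8793 = 0.9846955 u
E_B = 0.9846955 × 931.5 = 917.244 MeV
BE/A = 917.244 MeV / 107 = 8.572 MeV/nucleon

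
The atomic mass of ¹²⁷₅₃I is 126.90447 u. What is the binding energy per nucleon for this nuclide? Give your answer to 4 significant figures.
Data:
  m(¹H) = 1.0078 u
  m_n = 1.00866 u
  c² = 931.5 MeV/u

8.433 MeV/nucleon

Mass of separated nucleons = 53(1.0078) + 74(1.00866) = 53.4134 + 74.64084 = 128.05424 u
Δm = 128.05424 − 126.90447 = 1.14977 u
E_B = 1.14977 × 931.5 = 1071.01 MeV
Per nucleon: 1071.01 / 127 = 8.433 MeV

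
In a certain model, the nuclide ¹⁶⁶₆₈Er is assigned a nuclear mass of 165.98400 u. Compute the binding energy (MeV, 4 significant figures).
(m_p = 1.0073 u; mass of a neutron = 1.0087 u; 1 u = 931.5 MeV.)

The nucleus contains 68 protons and 166 − 68 = 98 neutrons.
Mass of separated nucleons = 68(1.0073) + 98(1.0087) = 68.4964 + 98.8526 = 167.3490 u
The mass defect is 167.3490 − 165.98400 = 1.36500 u.
E_B = 1.36500 × 931.5 = 1271.498 MeV

1271 MeV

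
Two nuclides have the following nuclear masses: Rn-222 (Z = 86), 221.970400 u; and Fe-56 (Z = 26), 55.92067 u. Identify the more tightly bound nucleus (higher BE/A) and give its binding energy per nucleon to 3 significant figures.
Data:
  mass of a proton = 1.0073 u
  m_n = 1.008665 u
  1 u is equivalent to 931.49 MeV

Rn-222: Σm = 86(1.0073) + 136(1.008665) = 223.806240 u; Δm = 1.835840 u; E_B = 1710.1 MeV; E_B/A = 7.703 MeV
Fe-56: Σm = 26(1.0073) + 30(1.008665) = 56.449750 u; Δm = 0.529080 u; E_B = 492.83 MeV; E_B/A = 8.801 MeV
Fe-56 has the higher binding energy per nucleon, so it is the more tightly bound nucleus.

Fe-56; 8.80 MeV/nucleon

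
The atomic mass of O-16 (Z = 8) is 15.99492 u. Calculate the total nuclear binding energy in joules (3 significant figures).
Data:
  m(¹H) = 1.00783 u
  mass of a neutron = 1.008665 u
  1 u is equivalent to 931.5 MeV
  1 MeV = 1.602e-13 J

Mass of separated nucleons = 8(1.00783) + 8(1.008665) = 8.06264 + 8.069320 = 16.131960 u
Δm = 16.131960 − 15.99492 = 0.137040 u
Converting to energy: 0.137040 u × 931.5 MeV/u = 127.6528 MeV
In joules: 127.6528 MeV × 1.602e-13 J/MeV = 2.044998e-11 J

2.04e-11 J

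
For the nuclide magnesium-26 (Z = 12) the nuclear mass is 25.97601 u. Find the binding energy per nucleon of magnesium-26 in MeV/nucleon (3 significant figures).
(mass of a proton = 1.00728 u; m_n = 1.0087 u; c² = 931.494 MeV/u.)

Σm = 12·m_p + 14·m_n = 12.08736 + 14.1218 = 26.20916 u
The mass defect is 26.20916 − 25.97601 = 0.23315 u.
E_B = 0.23315 × 931.494 = 217.178 MeV
Dividing by A = 26 gives 8.353 MeV per nucleon.

8.35 MeV/nucleon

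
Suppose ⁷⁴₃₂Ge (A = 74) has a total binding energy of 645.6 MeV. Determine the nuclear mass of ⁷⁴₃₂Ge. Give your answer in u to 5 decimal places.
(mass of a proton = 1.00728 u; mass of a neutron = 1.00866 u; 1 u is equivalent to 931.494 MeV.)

73.90360 u

Mass defect = 645.6 MeV / (931.494 MeV/u) = 0.6930801 u
Constituent mass = 32(1.00728) + 42(1.00866) = 74.59668 u
Nuclear mass = 74.59668 − 0.6930801 = 73.9035999 u ≈ 73.90360 u (to 5 decimal places)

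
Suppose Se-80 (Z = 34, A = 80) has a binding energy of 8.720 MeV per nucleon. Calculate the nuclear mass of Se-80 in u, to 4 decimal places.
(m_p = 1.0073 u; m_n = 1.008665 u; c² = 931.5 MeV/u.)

Total binding energy = 80 × 8.720 = 697.600 MeV
Mass defect = 697.600 MeV / (931.5 MeV/u) = 0.748900 u
Constituent mass = 34(1.0073) + 46(1.008665) = 80.646790 u
Nuclear mass = 80.646790 − 0.748900 = 79.897890 u ≈ 79.8979 u (to 4 decimal places)

79.8979 u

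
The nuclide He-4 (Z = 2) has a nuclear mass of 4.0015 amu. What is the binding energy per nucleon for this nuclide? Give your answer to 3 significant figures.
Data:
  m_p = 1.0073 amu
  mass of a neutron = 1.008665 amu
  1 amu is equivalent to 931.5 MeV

7.09 MeV/nucleon

Σm = 2·m_p + 2·m_n = 2.0146 + 2.017330 = 4.031930 amu
The mass defect is 4.031930 − 4.0015 = 0.030430 amu.
Converting to energy: 0.030430 amu × 931.5 MeV/amu = 28.3455 MeV
Per nucleon: 28.3455 / 4 = 7.086 MeV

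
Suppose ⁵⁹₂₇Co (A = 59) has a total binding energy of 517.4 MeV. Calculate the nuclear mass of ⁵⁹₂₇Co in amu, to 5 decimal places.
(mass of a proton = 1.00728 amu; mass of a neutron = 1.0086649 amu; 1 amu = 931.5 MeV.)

58.91839 amu

Mass defect = 517.4 MeV / (931.5 MeV/amu) = 0.5554482 amu
Constituent mass = 27(1.00728) + 32(1.0086649) = 59.4738368 amu
Nuclear mass = 59.4738368 − 0.5554482 = 58.9183886 amu ≈ 58.91839 amu (to 5 decimal places)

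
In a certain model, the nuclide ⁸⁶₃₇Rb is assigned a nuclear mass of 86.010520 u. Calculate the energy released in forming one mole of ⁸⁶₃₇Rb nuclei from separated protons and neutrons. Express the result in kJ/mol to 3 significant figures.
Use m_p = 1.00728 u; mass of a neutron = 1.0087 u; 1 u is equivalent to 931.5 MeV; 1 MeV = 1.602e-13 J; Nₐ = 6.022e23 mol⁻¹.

The nucleus contains 37 protons and 86 − 37 = 49 neutrons.
Mass of separated nucleons = 37(1.00728) + 49(1.0087) = 37.26936 + 49.4263 = 86.69566 u
Δm = 86.69566 − 86.010520 = 0.685140 u
Binding energy = Δm·c² = 0.685140 × 931.5 MeV/u = 638.208 MeV
Per nucleus in joules: 638.208 MeV × 1.602e-13 J/MeV = 1.0224e-10 J
Per mole: 1.0224e-10 J × 6.022e23 mol⁻¹ = 6.1569e+13 J/mol

6.16e+10 kJ/mol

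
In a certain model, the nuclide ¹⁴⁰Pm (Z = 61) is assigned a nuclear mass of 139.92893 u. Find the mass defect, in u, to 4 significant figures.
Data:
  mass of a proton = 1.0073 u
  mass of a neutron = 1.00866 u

1.201 u

Σm = 61·m_p + 79·m_n = 61.4453 + 79.68414 = 141.12944 u
The mass defect is 141.12944 − 139.92893 = 1.20051 u.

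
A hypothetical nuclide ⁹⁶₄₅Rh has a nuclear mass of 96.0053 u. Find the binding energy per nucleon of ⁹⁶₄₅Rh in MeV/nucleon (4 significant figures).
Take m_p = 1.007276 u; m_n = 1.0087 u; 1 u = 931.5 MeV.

The nucleus contains 45 protons and 96 − 45 = 51 neutrons.
Total constituent mass: 45 × 1.007276 + 51 × 1.0087 = 96.771120 u
The mass defect is 96.771120 − 96.0053 = 0.765820 u.
Binding energy = Δm·c² = 0.765820 × 931.5 MeV/u = 713.361 MeV
Per nucleon: 713.361 / 96 = 7.431 MeV

7.431 MeV/nucleon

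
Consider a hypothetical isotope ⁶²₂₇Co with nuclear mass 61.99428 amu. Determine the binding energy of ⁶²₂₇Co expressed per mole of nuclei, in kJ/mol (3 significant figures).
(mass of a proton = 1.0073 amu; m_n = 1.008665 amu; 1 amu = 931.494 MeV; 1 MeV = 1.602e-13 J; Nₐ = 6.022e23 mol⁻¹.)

Z = 27, so N = A − Z = 62 − 27 = 35.
Mass of separated nucleons = 27(1.0073) + 35(1.008665) = 27.1971 + 35.303275 = 62.500375 amu
The mass defect is 62.500375 − 61.99428 = 0.506095 amu.
E_B = 0.506095 × 931.494 = 471.424 MeV
Per nucleus in joules: 471.424 MeV × 1.602e-13 J/MeV = 7.5522e-11 J
Per mole: 7.5522e-11 J × 6.022e23 mol⁻¹ = 4.5479e+13 J/mol

4.55e+10 kJ/mol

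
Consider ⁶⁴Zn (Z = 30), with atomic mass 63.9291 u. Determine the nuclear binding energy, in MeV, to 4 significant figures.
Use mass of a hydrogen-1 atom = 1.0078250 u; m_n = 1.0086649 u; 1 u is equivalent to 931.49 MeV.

559.1 MeV

Σm = 30·m(¹H) + 34·m_n = 30.2347500 + 34.2946066 = 64.5293566 u
Δm = 64.5293566 − 63.9291 = 0.6002566 u
Converting to energy: 0.6002566 u × 931.49 MeV/u = 559.133 MeV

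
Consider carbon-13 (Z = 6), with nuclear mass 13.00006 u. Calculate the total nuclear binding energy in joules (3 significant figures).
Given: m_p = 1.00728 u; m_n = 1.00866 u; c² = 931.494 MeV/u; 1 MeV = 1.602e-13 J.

1.56e-11 J

The nucleus contains 6 protons and 13 − 6 = 7 neutrons.
Σm = 6·m_p + 7·m_n = 6.04368 + 7.06062 = 13.10430 u
Mass defect Δm = 13.10430 − 13.00006 = 0.10424 u
E_B = 0.10424 × 931.494 = 97.0989 MeV
In joules: 97.0989 MeV × 1.602e-13 J/MeV = 1.5555e-11 J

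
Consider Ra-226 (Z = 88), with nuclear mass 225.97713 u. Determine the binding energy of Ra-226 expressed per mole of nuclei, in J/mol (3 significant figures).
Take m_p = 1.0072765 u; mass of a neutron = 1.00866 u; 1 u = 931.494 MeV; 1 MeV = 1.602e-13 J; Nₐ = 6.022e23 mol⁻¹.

1.67e+14 J/mol

Z = 88, so N = A − Z = 226 − 88 = 138.
Σm = 88·m_p + 138·m_n = 88.6403320 + 139.19508 = 227.8354120 u
Mass defect Δm = 227.8354120 − 225.97713 = 1.8582820 u
E_B = 1.8582820 × 931.494 = 1730.98 MeV
Per nucleus in joules: 1730.98 MeV × 1.602e-13 J/MeV = 2.7730e-10 J
Per mole: 2.7730e-10 J × 6.022e23 mol⁻¹ = 1.6699e+14 J/mol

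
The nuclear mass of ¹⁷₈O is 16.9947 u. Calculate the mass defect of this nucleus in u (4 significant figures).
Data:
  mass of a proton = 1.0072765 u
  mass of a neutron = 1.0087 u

0.1418 u

Z = 8, so N = A − Z = 17 − 8 = 9.
Σm = 8·m_p + 9·m_n = 8.0582120 + 9.0783 = 17.1365120 u
Δm = 17.1365120 − 16.9947 = 0.1418120 u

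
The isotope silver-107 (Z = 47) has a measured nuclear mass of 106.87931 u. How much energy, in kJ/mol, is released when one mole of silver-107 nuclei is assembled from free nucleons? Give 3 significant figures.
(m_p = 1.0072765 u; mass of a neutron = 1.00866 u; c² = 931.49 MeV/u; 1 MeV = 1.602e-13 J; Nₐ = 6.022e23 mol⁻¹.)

8.83e+10 kJ/mol

With 47 protons and 60 neutrons (A = 107):
Σm = 47·m_p + 60·m_n = 47.3419955 + 60.51960 = 107.8615955 u
Δm = 107.8615955 − 106.87931 = 0.9822855 u
E_B = 0.9822855 × 931.49 = 914.989 MeV
Per nucleus in joules: 914.989 MeV × 1.602e-13 J/MeV = 1.4658e-10 J
Per mole: 1.4658e-10 J × 6.022e23 mol⁻¹ = 8.8270e+13 J/mol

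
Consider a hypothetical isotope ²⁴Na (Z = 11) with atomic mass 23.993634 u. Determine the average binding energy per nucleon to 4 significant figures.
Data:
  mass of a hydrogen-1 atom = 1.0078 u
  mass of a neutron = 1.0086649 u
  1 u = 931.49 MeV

7.949 MeV/nucleon

The nucleus contains 11 protons and 24 − 11 = 13 neutrons.
Total constituent mass: 11 × 1.0078 + 13 × 1.0086649 = 24.1984437 u
Δm = 24.1984437 − 23.993634 = 0.2048097 u
Binding energy = Δm·c² = 0.2048097 × 931.49 MeV/u = 190.778 MeV
Per nucleon: 190.778 / 24 = 7.949 MeV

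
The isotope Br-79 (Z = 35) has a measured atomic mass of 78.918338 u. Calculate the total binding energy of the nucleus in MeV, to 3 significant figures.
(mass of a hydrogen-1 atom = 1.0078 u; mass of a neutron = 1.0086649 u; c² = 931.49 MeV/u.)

685 MeV

Z = 35, so N = A − Z = 79 − 35 = 44.
Mass of separated nucleons = 35(1.0078) + 44(1.0086649) = 35.2730 + 44.3812556 = 79.6542556 u
Mass defect Δm = 79.6542556 − 78.918338 = 0.7359176 u
Converting to energy: 0.7359176 u × 931.49 MeV/u = 685.4999 MeV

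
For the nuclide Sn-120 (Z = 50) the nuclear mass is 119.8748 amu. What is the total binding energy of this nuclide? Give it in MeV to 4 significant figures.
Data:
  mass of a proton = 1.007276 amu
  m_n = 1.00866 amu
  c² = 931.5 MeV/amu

1020 MeV

With 50 protons and 70 neutrons (A = 120):
Σm = 50·m_p + 70·m_n = 50.363800 + 70.60620 = 120.970000 amu
The mass defect is 120.970000 − 119.8748 = 1.095200 amu.
E_B = 1.095200 × 931.5 = 1020.18 MeV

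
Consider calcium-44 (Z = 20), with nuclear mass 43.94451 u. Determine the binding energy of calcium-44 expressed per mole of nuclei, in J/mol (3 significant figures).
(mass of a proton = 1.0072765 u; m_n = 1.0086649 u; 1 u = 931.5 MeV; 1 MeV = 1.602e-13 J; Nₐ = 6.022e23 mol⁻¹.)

The nucleus contains 20 protons and 44 − 20 = 24 neutrons.
Σm = 20·m_p + 24·m_n = 20.1455300 + 24.2079576 = 44.3534876 u
Mass defect Δm = 44.3534876 − 43.94451 = 0.4089776 u
E_B = 0.4089776 × 931.5 = 380.963 MeV
Per nucleus in joules: 380.963 MeV × 1.602e-13 J/MeV = 6.1030e-11 J
Per mole: 6.1030e-11 J × 6.022e23 mol⁻¹ = 3.6752e+13 J/mol

3.68e+13 J/mol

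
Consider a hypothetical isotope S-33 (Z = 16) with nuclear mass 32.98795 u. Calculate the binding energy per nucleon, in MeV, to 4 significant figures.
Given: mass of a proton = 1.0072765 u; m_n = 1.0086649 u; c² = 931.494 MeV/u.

7.784 MeV/nucleon

Mass of separated nucleons = 16(1.0072765) + 17(1.0086649) = 16.1164240 + 17.1473033 = 33.2637273 u
Δm = 33.2637273 − 32.98795 = 0.2757773 u
Binding energy = Δm·c² = 0.2757773 × 931.494 MeV/u = 256.885 MeV
Dividing by A = 33 gives 7.784 MeV per nucleon.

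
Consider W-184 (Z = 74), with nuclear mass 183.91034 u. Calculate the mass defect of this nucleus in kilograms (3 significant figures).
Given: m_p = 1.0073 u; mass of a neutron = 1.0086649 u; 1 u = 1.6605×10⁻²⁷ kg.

2.63e-27 kg

Z = 74, so N = A − Z = 184 − 74 = 110.
Σm = 74·m_p + 110·m_n = 74.5402 + 110.9531390 = 185.4933390 u
Δm = 185.4933390 − 183.91034 = 1.5829990 u
In SI units: 1.5829990 u × 1.6605×10⁻²⁷ kg/u = 2.6286e-27 kg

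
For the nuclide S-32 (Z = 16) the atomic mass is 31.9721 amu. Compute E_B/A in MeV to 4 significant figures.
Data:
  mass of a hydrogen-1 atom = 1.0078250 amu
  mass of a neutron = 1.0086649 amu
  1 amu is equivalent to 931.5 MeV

8.492 MeV/nucleon

The nucleus contains 16 protons and 32 − 16 = 16 neutrons.
Total constituent mass: 16 × 1.0078250 + 16 × 1.0086649 = 32.2638384 amu
The mass defect is 32.2638384 − 31.9721 = 0.2917384 amu.
Binding energy = Δm·c² = 0.2917384 × 931.5 MeV/amu = 271.754 MeV
Dividing by A = 32 gives 8.492 MeV per nucleon.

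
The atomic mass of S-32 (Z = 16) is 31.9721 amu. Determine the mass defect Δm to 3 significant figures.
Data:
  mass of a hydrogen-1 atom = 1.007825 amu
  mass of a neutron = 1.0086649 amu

The nucleus contains 16 protons and 32 − 16 = 16 neutrons.
Mass of separated nucleons = 16(1.007825) + 16(1.0086649) = 16.125200 + 16.1386384 = 32.2638384 amu
Δm = 32.2638384 − 31.9721 = 0.2917384 amu

0.292 amu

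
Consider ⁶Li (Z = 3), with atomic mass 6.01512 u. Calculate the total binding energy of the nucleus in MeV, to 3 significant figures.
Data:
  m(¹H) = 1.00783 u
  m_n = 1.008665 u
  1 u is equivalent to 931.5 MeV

The nucleus contains 3 protons and 6 − 3 = 3 neutrons.
Σm = 3·m(¹H) + 3·m_n = 3.02349 + 3.025995 = 6.049485 u
Mass defect Δm = 6.049485 − 6.01512 = 0.034365 u
E_B = 0.034365 × 931.5 = 32.0110 MeV

32.0 MeV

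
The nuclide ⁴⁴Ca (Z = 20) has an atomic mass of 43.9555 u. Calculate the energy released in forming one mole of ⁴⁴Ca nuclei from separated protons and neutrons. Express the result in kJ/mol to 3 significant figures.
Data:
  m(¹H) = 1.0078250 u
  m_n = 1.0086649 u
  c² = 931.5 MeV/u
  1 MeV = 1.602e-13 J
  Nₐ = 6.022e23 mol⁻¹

3.68e+10 kJ/mol

With 20 protons and 24 neutrons (A = 44):
Mass of separated nucleons = 20(1.0078250) + 24(1.0086649) = 20.1565000 + 24.2079576 = 44.3644576 u
Mass defect Δm = 44.3644576 − 43.9555 = 0.4089576 u
E_B = 0.4089576 × 931.5 = 380.944 MeV
Per nucleus in joules: 380.944 MeV × 1.602e-13 J/MeV = 6.1027e-11 J
Per mole: 6.1027e-11 J × 6.022e23 mol⁻¹ = 3.6750e+13 J/mol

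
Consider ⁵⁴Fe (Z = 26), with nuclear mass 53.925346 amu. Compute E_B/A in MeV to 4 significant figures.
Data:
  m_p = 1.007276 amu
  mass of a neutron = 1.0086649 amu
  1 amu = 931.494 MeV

Mass of separated nucleons = 26(1.007276) + 28(1.0086649) = 26.189176 + 28.2426172 = 54.4317932 amu
Δm = 54.4317932 − 53.925346 = 0.5064472 amu
Binding energy = Δm·c² = 0.5064472 × 931.494 MeV/amu = 471.753 MeV
Dividing by A = 54 gives 8.736 MeV per nucleon.

8.736 MeV/nucleon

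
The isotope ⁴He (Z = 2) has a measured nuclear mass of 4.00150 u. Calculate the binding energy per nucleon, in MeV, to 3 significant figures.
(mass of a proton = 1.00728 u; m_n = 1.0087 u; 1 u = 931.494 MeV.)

7.09 MeV/nucleon

Z = 2, so N = A − Z = 4 − 2 = 2.
Mass of separated nucleons = 2(1.00728) + 2(1.0087) = 2.01456 + 2.0174 = 4.03196 u
Mass defect Δm = 4.03196 − 4.00150 = 0.03046 u
E_B = 0.03046 × 931.494 = 28.3733 MeV
Per nucleon: 28.3733 / 4 = 7.093 MeV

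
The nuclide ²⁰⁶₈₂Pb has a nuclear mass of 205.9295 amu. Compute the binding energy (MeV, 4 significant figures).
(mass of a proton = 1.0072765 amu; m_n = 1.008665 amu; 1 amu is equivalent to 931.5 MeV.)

1622 MeV

The nucleus contains 82 protons and 206 − 82 = 124 neutrons.
Total constituent mass: 82 × 1.0072765 + 124 × 1.008665 = 207.6711330 amu
The mass defect is 207.6711330 − 205.9295 = 1.7416330 amu.
Converting to energy: 1.7416330 amu × 931.5 MeV/amu = 1622.33 MeV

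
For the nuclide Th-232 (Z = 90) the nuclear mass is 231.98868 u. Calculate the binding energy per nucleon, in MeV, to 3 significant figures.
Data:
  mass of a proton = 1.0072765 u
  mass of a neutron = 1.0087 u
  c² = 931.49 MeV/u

Σm = 90·m_p + 142·m_n = 90.6548850 + 143.2354 = 233.8902850 u
Δm = 233.8902850 − 231.98868 = 1.9016050 u
E_B = 1.9016050 × 931.49 = 1771.33 MeV
Dividing by A = 232 gives 7.635 MeV per nucleon.

7.64 MeV/nucleon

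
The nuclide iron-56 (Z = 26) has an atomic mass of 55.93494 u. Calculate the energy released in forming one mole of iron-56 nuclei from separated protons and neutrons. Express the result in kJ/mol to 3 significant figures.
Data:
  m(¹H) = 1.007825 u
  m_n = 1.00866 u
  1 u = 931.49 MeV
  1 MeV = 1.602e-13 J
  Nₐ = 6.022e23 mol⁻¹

4.75e+10 kJ/mol

The nucleus contains 26 protons and 56 − 26 = 30 neutrons.
Σm = 26·m(¹H) + 30·m_n = 26.203450 + 30.25980 = 56.463250 u
Δm = 56.463250 − 55.93494 = 0.528310 u
E_B = 0.528310 × 931.49 = 492.115 MeV
Per nucleus in joules: 492.115 MeV × 1.602e-13 J/MeV = 7.8837e-11 J
Per mole: 7.8837e-11 J × 6.022e23 mol⁻¹ = 4.7476e+13 J/mol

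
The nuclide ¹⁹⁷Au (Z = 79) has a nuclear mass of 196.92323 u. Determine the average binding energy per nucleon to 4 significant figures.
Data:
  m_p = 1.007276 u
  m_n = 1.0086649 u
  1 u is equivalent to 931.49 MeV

The nucleus contains 79 protons and 197 − 79 = 118 neutrons.
Mass of separated nucleons = 79(1.007276) + 118(1.0086649) = 79.574804 + 119.0224582 = 198.5972622 u
The mass defect is 198.5972622 − 196.92323 = 1.6740322 u.
Binding energy = Δm·c² = 1.6740322 × 931.49 MeV/u = 1559.34 MeV
Dividing by A = 197 gives 7.915 MeV per nucleon.

7.915 MeV/nucleon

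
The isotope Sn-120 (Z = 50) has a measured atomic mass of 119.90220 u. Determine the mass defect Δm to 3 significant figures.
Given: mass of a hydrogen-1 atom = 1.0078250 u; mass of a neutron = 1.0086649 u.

With 50 protons and 70 neutrons (A = 120):
Total constituent mass: 50 × 1.0078250 + 70 × 1.0086649 = 120.9977930 u
Δm = 120.9977930 − 119.90220 = 1.0955930 u

1.10 u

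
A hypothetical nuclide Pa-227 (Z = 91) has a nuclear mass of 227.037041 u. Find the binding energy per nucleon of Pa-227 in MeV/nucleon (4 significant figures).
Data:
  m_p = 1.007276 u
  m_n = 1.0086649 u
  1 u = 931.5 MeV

7.401 MeV/nucleon

With 91 protons and 136 neutrons (A = 227):
Mass of separated nucleons = 91(1.007276) + 136(1.0086649) = 91.662116 + 137.1784264 = 228.8405424 u
Mass defect Δm = 228.8405424 − 227.037041 = 1.8035014 u
E_B = 1.8035014 × 931.5 = 1679.96 MeV
Dividing by A = 227 gives 7.401 MeV per nucleon.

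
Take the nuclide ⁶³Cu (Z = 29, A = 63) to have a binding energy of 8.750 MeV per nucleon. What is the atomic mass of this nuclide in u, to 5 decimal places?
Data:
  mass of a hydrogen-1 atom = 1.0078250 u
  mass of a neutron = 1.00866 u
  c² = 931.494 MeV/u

62.92957 u

Total binding energy = 63 × 8.750 = 551.250 MeV
Mass defect = 551.250 MeV / (931.494 MeV/u) = 0.5917913 u
Constituent mass = 29(1.0078250) + 34(1.00866) = 63.5213650 u
Atomic mass = 63.5213650 − 0.5917913 = 62.9295737 u ≈ 62.92957 u (to 5 decimal places)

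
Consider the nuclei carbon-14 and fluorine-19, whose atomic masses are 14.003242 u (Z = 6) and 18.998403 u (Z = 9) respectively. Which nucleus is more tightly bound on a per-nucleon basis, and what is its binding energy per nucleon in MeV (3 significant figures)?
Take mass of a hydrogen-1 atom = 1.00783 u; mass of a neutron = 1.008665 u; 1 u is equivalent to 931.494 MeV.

carbon-14: Σm = 6(1.00783) + 8(1.008665) = 14.116300 u; Δm = 0.113058 u; E_B = 105.31 MeV; E_B/A = 7.522 MeV
fluorine-19: Σm = 9(1.00783) + 10(1.008665) = 19.157120 u; Δm = 0.158717 u; E_B = 147.84 MeV; E_B/A = 7.781 MeV
fluorine-19 has the higher binding energy per nucleon, so it is the more tightly bound nucleus.

fluorine-19; 7.78 MeV/nucleon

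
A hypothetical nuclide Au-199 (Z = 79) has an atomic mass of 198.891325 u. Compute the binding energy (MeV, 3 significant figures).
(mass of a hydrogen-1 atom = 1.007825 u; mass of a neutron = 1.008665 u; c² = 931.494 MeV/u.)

1650 MeV

Total constituent mass: 79 × 1.007825 + 120 × 1.008665 = 200.657975 u
Mass defect Δm = 200.657975 − 198.891325 = 1.766650 u
Binding energy = Δm·c² = 1.766650 × 931.494 MeV/u = 1645.62 MeV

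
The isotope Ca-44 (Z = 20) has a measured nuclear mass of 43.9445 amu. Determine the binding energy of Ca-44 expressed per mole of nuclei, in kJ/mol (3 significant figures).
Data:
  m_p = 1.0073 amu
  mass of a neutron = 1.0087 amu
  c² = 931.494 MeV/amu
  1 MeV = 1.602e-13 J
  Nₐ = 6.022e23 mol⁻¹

The nucleus contains 20 protons and 44 − 20 = 24 neutrons.
Total constituent mass: 20 × 1.0073 + 24 × 1.0087 = 44.3548 amu
The mass defect is 44.3548 − 43.9445 = 0.4103 amu.
Converting to energy: 0.4103 amu × 931.494 MeV/amu = 382.192 MeV
Per nucleus in joules: 382.192 MeV × 1.602e-13 J/MeV = 6.1227e-11 J
Per mole: 6.1227e-11 J × 6.022e23 mol⁻¹ = 3.6871e+13 J/mol

3.69e+10 kJ/mol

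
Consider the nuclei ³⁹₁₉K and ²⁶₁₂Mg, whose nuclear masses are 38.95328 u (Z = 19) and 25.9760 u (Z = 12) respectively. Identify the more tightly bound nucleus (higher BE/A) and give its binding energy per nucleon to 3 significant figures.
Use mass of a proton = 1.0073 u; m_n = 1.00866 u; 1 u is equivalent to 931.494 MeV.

³⁹₁₉K; 8.57 MeV/nucleon

³⁹₁₉K: Σm = 19(1.0073) + 20(1.00866) = 39.31190 u; Δm = 0.35862 u; E_B = 334.05 MeV; E_B/A = 8.565 MeV
²⁶₁₂Mg: Σm = 12(1.0073) + 14(1.00866) = 26.20884 u; Δm = 0.23284 u; E_B = 216.89 MeV; E_B/A = 8.342 MeV
³⁹₁₉K has the higher binding energy per nucleon, so it is the more tightly bound nucleus.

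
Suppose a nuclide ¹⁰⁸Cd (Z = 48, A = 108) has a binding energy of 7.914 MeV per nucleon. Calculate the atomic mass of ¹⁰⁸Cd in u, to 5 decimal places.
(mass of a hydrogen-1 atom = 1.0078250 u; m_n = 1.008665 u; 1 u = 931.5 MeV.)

Total binding energy = 108 × 7.914 = 854.712 MeV
Mass defect = 854.712 MeV / (931.5 MeV/u) = 0.9175652 u
Constituent mass = 48(1.0078250) + 60(1.008665) = 108.8955000 u
Atomic mass = 108.8955000 − 0.9175652 = 107.9779348 u ≈ 107.97793 u (to 5 decimal places)

107.97793 u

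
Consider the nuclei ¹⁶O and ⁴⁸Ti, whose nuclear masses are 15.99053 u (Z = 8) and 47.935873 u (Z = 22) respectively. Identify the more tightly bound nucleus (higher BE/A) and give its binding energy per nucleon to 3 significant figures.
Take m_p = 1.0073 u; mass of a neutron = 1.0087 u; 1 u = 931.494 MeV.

⁴⁸Ti; 8.75 MeV/nucleon

¹⁶O: Σm = 8(1.0073) + 8(1.0087) = 16.1280 u; Δm = 0.13747 u; E_B = 128.05 MeV; E_B/A = 8.003 MeV
⁴⁸Ti: Σm = 22(1.0073) + 26(1.0087) = 48.3868 u; Δm = 0.450927 u; E_B = 420.04 MeV; E_B/A = 8.751 MeV
⁴⁸Ti has the higher binding energy per nucleon, so it is the more tightly bound nucleus.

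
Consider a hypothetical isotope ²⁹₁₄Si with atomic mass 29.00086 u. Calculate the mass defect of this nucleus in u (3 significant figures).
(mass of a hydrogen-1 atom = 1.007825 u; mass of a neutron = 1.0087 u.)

0.239 u

The nucleus contains 14 protons and 29 − 14 = 15 neutrons.
Mass of separated nucleons = 14(1.007825) + 15(1.0087) = 14.109550 + 15.1305 = 29.240050 u
Mass defect Δm = 29.240050 − 29.00086 = 0.239190 u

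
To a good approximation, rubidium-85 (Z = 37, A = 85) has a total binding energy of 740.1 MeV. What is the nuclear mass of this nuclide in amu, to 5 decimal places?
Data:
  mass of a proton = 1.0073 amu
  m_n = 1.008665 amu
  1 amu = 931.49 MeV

Mass defect = 740.1 MeV / (931.49 MeV/amu) = 0.7945335 amu
Constituent mass = 37(1.0073) + 48(1.008665) = 85.686020 amu
Nuclear mass = 85.686020 − 0.7945335 = 84.8914865 amu ≈ 84.89149 amu (to 5 decimal places)

84.89149 amu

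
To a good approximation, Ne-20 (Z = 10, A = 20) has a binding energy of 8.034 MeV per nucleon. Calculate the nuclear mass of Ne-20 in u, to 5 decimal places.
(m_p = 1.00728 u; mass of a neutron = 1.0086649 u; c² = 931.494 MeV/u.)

Total binding energy = 20 × 8.034 = 160.680 MeV
Mass defect = 160.680 MeV / (931.494 MeV/u) = 0.1724971 u
Constituent mass = 10(1.00728) + 10(1.0086649) = 20.1594490 u
Nuclear mass = 20.1594490 − 0.1724971 = 19.9869519 u ≈ 19.98695 u (to 5 decimal places)

19.98695 u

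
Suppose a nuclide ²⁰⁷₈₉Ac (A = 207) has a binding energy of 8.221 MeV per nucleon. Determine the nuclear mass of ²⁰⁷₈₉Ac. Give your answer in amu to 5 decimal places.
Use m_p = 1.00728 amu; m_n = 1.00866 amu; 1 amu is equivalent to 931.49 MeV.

206.84289 amu

Total binding energy = 207 × 8.221 = 1701.747 MeV
Mass defect = 1701.747 MeV / (931.49 MeV/amu) = 1.8269085 amu
Constituent mass = 89(1.00728) + 118(1.00866) = 208.66980 amu
Nuclear mass = 208.66980 − 1.8269085 = 206.8428915 amu ≈ 206.84289 amu (to 5 decimal places)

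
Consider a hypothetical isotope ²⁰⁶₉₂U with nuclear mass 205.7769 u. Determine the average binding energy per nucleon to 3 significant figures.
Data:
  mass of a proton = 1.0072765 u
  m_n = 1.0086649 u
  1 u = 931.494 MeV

8.50 MeV/nucleon

Total constituent mass: 92 × 1.0072765 + 114 × 1.0086649 = 207.6572366 u
The mass defect is 207.6572366 − 205.7769 = 1.8803366 u.
Converting to energy: 1.8803366 u × 931.494 MeV/u = 1751.52 MeV
Dividing by A = 206 gives 8.503 MeV per nucleon.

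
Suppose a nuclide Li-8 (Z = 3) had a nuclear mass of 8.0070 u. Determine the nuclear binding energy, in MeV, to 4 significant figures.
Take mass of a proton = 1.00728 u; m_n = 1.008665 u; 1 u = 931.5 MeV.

54.18 MeV

Total constituent mass: 3 × 1.00728 + 5 × 1.008665 = 8.065165 u
Δm = 8.065165 − 8.0070 = 0.058165 u
E_B = 0.058165 × 931.5 = 54.1807 MeV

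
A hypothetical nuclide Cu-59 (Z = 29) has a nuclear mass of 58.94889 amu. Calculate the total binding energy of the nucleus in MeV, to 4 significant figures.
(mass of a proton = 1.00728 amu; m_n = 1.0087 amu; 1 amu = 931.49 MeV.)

With 29 protons and 30 neutrons (A = 59):
Mass of separated nucleons = 29(1.00728) + 30(1.0087) = 29.21112 + 30.2610 = 59.47212 amu
Δm = 59.47212 − 58.94889 = 0.52323 amu
Converting to energy: 0.52323 amu × 931.49 MeV/amu = 487.384 MeV

487.4 MeV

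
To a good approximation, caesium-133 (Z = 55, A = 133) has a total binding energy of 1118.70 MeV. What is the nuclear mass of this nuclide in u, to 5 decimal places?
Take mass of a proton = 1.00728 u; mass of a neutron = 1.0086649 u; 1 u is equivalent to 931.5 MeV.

132.87530 u

Mass defect = 1118.70 MeV / (931.5 MeV/u) = 1.2009662 u
Constituent mass = 55(1.00728) + 78(1.0086649) = 134.0762622 u
Nuclear mass = 134.0762622 − 1.2009662 = 132.8752960 u ≈ 132.87530 u (to 5 decimal places)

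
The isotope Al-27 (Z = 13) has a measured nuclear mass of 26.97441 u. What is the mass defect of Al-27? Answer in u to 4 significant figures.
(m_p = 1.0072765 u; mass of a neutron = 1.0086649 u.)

0.2415 u

Z = 13, so N = A − Z = 27 − 13 = 14.
Mass of separated nucleons = 13(1.0072765) + 14(1.0086649) = 13.0945945 + 14.1213086 = 27.2159031 u
The mass defect is 27.2159031 − 26.97441 = 0.2414931 u.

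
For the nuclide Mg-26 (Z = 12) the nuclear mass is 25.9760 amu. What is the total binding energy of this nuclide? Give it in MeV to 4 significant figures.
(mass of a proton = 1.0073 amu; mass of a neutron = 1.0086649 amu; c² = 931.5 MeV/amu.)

217.0 MeV

Mass of separated nucleons = 12(1.0073) + 14(1.0086649) = 12.0876 + 14.1213086 = 26.2089086 amu
Mass defect Δm = 26.2089086 − 25.9760 = 0.2329086 amu
Binding energy = Δm·c² = 0.2329086 × 931.5 MeV/amu = 216.954 MeV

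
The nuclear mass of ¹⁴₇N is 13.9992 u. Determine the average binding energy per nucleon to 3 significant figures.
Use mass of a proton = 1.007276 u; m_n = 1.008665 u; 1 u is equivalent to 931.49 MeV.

7.48 MeV/nucleon

Z = 7, so N = A − Z = 14 − 7 = 7.
Σm = 7·m_p + 7·m_n = 7.050932 + 7.060655 = 14.111587 u
The mass defect is 14.111587 − 13.9992 = 0.112387 u.
E_B = 0.112387 × 931.49 = 104.687 MeV
Per nucleon: 104.687 / 14 = 7.478 MeV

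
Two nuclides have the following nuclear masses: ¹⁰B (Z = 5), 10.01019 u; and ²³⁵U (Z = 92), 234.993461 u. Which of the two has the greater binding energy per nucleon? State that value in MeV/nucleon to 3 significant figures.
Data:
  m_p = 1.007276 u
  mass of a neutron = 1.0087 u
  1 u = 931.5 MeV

¹⁰B: Σm = 5(1.007276) + 5(1.0087) = 10.079880 u; Δm = 0.069690 u; E_B = 64.916 MeV; E_B/A = 6.492 MeV
²³⁵U: Σm = 92(1.007276) + 143(1.0087) = 236.913492 u; Δm = 1.920031 u; E_B = 1788.5 MeV; E_B/A = 7.611 MeV
²³⁵U has the higher binding energy per nucleon, so it is the more tightly bound nucleus.

²³⁵U; 7.61 MeV/nucleon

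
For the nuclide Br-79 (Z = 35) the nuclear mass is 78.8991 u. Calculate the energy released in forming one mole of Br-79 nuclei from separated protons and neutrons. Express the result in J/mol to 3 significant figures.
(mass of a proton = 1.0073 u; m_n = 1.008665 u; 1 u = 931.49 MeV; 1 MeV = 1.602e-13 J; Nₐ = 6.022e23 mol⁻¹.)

Z = 35, so N = A − Z = 79 − 35 = 44.
Total constituent mass: 35 × 1.0073 + 44 × 1.008665 = 79.636760 u
Mass defect Δm = 79.636760 − 78.8991 = 0.737660 u
Converting to energy: 0.737660 u × 931.49 MeV/u = 687.123 MeV
Per nucleus in joules: 687.123 MeV × 1.602e-13 J/MeV = 1.1008e-10 J
Per mole: 1.1008e-10 J × 6.022e23 mol⁻¹ = 6.6290e+13 J/mol

6.63e+13 J/mol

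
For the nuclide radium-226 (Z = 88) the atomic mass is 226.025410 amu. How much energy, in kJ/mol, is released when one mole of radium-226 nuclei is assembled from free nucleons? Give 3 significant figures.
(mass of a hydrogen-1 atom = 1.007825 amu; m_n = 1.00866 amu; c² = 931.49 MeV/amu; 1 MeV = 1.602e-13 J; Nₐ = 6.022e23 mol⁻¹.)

Mass of separated nucleons = 88(1.007825) + 138(1.00866) = 88.688600 + 139.19508 = 227.883680 amu
Δm = 227.883680 − 226.025410 = 1.858270 amu
Converting to energy: 1.858270 amu × 931.49 MeV/amu = 1730.96 MeV
Per nucleus in joules: 1730.96 MeV × 1.602e-13 J/MeV = 2.7730e-10 J
Per mole: 2.7730e-10 J × 6.022e23 mol⁻¹ = 1.6699e+14 J/mol

1.67e+11 kJ/mol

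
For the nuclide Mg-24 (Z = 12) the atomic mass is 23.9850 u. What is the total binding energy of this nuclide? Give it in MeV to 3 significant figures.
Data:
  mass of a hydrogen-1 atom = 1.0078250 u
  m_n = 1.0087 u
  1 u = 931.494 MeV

199 MeV

Mass of separated nucleons = 12(1.0078250) + 12(1.0087) = 12.0939000 + 12.1044 = 24.1983000 u
The mass defect is 24.1983000 − 23.9850 = 0.2133000 u.
Binding energy = Δm·c² = 0.2133000 × 931.494 MeV/u = 198.688 MeV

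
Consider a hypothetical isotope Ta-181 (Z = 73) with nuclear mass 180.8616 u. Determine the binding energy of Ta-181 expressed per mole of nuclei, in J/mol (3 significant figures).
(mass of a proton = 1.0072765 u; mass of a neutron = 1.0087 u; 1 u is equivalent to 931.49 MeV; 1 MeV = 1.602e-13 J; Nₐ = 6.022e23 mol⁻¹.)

With 73 protons and 108 neutrons (A = 181):
Total constituent mass: 73 × 1.0072765 + 108 × 1.0087 = 182.4707845 u
The mass defect is 182.4707845 − 180.8616 = 1.6091845 u.
Binding energy = Δm·c² = 1.6091845 × 931.49 MeV/u = 1498.94 MeV
Per nucleus in joules: 1498.94 MeV × 1.602e-13 J/MeV = 2.4013e-10 J
Per mole: 2.4013e-10 J × 6.022e23 mol⁻¹ = 1.4461e+14 J/mol

1.45e+14 J/mol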